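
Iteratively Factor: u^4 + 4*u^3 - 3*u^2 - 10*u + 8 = (u - 1)*(u^3 + 5*u^2 + 2*u - 8) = (u - 1)*(u + 4)*(u^2 + u - 2) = (u - 1)*(u + 2)*(u + 4)*(u - 1)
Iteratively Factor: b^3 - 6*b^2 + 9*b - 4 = (b - 4)*(b^2 - 2*b + 1) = (b - 4)*(b - 1)*(b - 1)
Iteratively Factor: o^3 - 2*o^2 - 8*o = (o)*(o^2 - 2*o - 8) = o*(o - 4)*(o + 2)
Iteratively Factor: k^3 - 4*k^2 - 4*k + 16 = (k - 4)*(k^2 - 4) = (k - 4)*(k - 2)*(k + 2)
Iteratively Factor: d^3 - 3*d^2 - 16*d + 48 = (d + 4)*(d^2 - 7*d + 12) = (d - 4)*(d + 4)*(d - 3)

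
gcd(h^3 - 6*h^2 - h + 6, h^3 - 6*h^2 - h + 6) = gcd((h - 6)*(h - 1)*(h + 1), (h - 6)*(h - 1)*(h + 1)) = h^3 - 6*h^2 - h + 6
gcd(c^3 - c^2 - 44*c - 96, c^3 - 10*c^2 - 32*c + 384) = c - 8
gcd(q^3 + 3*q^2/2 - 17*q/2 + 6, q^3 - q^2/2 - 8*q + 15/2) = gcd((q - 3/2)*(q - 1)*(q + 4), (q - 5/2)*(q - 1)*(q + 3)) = q - 1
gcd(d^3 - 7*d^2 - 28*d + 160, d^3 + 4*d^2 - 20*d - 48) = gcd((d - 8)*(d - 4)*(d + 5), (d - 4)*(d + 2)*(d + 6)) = d - 4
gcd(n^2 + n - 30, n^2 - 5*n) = n - 5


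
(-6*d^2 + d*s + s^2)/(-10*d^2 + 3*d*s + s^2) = (3*d + s)/(5*d + s)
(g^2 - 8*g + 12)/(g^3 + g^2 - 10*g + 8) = (g - 6)/(g^2 + 3*g - 4)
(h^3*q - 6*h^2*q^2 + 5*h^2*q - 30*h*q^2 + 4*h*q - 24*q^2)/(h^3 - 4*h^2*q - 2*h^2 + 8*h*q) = q*(h^3 - 6*h^2*q + 5*h^2 - 30*h*q + 4*h - 24*q)/(h*(h^2 - 4*h*q - 2*h + 8*q))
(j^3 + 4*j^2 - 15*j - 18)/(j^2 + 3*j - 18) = j + 1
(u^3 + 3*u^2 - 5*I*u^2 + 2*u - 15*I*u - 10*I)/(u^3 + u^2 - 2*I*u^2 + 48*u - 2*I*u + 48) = (u^2 + u*(2 - 5*I) - 10*I)/(u^2 - 2*I*u + 48)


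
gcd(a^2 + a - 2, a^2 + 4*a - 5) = a - 1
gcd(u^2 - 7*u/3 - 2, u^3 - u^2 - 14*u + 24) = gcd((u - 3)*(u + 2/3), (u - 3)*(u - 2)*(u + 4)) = u - 3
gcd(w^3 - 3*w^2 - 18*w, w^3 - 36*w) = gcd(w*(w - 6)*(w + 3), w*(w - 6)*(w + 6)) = w^2 - 6*w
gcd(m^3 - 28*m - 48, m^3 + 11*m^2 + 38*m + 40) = m^2 + 6*m + 8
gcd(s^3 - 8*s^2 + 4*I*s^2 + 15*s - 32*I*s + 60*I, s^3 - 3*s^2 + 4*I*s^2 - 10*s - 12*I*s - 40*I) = s^2 + s*(-5 + 4*I) - 20*I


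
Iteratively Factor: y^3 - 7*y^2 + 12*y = (y - 3)*(y^2 - 4*y) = (y - 4)*(y - 3)*(y)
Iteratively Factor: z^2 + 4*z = (z + 4)*(z)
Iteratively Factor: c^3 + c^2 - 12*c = (c + 4)*(c^2 - 3*c) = (c - 3)*(c + 4)*(c)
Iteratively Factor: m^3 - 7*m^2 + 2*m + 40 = (m + 2)*(m^2 - 9*m + 20) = (m - 5)*(m + 2)*(m - 4)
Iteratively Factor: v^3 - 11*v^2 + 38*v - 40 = (v - 4)*(v^2 - 7*v + 10) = (v - 4)*(v - 2)*(v - 5)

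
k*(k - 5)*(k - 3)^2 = k^4 - 11*k^3 + 39*k^2 - 45*k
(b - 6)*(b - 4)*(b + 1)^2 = b^4 - 8*b^3 + 5*b^2 + 38*b + 24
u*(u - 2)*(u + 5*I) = u^3 - 2*u^2 + 5*I*u^2 - 10*I*u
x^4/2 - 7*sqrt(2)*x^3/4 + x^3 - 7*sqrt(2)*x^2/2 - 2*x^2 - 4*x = x*(x/2 + 1)*(x - 4*sqrt(2))*(x + sqrt(2)/2)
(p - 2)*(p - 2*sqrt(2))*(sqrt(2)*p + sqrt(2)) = sqrt(2)*p^3 - 4*p^2 - sqrt(2)*p^2 - 2*sqrt(2)*p + 4*p + 8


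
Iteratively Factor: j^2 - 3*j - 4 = (j + 1)*(j - 4)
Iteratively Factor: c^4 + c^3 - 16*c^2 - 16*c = (c - 4)*(c^3 + 5*c^2 + 4*c) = (c - 4)*(c + 1)*(c^2 + 4*c) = (c - 4)*(c + 1)*(c + 4)*(c)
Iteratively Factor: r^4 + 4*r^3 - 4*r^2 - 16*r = (r + 2)*(r^3 + 2*r^2 - 8*r) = (r - 2)*(r + 2)*(r^2 + 4*r) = (r - 2)*(r + 2)*(r + 4)*(r)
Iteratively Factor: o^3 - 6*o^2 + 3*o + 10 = (o - 2)*(o^2 - 4*o - 5) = (o - 2)*(o + 1)*(o - 5)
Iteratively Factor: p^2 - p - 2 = (p - 2)*(p + 1)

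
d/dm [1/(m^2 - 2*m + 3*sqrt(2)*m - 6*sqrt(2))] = (-2*m - 3*sqrt(2) + 2)/(m^2 - 2*m + 3*sqrt(2)*m - 6*sqrt(2))^2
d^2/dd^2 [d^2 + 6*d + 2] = 2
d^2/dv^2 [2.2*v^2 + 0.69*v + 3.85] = 4.40000000000000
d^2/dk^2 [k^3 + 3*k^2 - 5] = 6*k + 6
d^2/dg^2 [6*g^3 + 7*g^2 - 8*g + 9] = 36*g + 14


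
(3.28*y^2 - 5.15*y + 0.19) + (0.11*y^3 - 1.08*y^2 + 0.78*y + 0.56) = 0.11*y^3 + 2.2*y^2 - 4.37*y + 0.75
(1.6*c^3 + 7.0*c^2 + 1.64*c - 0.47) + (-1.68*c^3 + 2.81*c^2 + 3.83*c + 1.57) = -0.0799999999999998*c^3 + 9.81*c^2 + 5.47*c + 1.1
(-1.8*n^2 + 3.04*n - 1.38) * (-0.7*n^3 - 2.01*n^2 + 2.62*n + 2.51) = 1.26*n^5 + 1.49*n^4 - 9.8604*n^3 + 6.2206*n^2 + 4.0148*n - 3.4638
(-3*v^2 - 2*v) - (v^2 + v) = -4*v^2 - 3*v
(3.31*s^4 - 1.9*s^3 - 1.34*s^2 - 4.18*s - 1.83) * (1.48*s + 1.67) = 4.8988*s^5 + 2.7157*s^4 - 5.1562*s^3 - 8.4242*s^2 - 9.689*s - 3.0561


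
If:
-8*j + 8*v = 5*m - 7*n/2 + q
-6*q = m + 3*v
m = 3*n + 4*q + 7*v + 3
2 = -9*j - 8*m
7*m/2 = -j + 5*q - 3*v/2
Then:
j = -37/39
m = 85/104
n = 667/1248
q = 469/2496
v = -809/1248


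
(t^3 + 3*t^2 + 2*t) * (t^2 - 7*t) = t^5 - 4*t^4 - 19*t^3 - 14*t^2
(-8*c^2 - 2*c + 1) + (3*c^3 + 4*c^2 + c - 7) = 3*c^3 - 4*c^2 - c - 6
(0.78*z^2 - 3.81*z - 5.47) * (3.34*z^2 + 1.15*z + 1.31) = 2.6052*z^4 - 11.8284*z^3 - 21.6295*z^2 - 11.2816*z - 7.1657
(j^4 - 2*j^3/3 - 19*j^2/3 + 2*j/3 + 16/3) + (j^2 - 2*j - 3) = j^4 - 2*j^3/3 - 16*j^2/3 - 4*j/3 + 7/3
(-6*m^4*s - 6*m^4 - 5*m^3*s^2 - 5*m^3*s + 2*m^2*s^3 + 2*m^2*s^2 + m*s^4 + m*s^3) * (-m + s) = 6*m^5*s + 6*m^5 - m^4*s^2 - m^4*s - 7*m^3*s^3 - 7*m^3*s^2 + m^2*s^4 + m^2*s^3 + m*s^5 + m*s^4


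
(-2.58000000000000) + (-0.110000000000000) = -2.69000000000000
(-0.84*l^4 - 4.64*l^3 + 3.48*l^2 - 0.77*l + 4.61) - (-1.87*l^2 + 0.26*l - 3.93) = -0.84*l^4 - 4.64*l^3 + 5.35*l^2 - 1.03*l + 8.54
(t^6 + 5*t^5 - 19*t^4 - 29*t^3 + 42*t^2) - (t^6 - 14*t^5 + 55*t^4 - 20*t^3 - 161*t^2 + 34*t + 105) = 19*t^5 - 74*t^4 - 9*t^3 + 203*t^2 - 34*t - 105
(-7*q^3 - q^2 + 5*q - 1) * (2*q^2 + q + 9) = -14*q^5 - 9*q^4 - 54*q^3 - 6*q^2 + 44*q - 9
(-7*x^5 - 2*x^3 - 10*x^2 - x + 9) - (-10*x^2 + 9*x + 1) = -7*x^5 - 2*x^3 - 10*x + 8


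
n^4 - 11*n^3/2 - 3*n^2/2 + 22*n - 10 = (n - 5)*(n - 2)*(n - 1/2)*(n + 2)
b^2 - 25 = (b - 5)*(b + 5)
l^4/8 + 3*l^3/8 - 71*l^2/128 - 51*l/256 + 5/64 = (l/4 + 1)*(l/2 + 1/4)*(l - 5/4)*(l - 1/4)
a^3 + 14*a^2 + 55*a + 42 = (a + 1)*(a + 6)*(a + 7)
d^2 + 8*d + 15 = (d + 3)*(d + 5)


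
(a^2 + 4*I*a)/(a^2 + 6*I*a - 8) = a/(a + 2*I)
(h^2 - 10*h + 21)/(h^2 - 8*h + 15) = (h - 7)/(h - 5)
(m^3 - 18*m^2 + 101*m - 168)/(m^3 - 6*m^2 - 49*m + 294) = (m^2 - 11*m + 24)/(m^2 + m - 42)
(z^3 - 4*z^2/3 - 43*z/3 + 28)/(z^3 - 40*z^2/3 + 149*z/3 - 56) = (z + 4)/(z - 8)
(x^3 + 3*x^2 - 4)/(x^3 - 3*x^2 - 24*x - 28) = (x - 1)/(x - 7)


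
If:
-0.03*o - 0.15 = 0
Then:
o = -5.00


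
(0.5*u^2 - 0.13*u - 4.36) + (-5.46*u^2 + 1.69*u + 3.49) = -4.96*u^2 + 1.56*u - 0.87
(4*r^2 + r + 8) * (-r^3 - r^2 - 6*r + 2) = -4*r^5 - 5*r^4 - 33*r^3 - 6*r^2 - 46*r + 16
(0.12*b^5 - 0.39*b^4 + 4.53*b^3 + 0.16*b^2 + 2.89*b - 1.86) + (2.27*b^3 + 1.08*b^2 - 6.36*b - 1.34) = 0.12*b^5 - 0.39*b^4 + 6.8*b^3 + 1.24*b^2 - 3.47*b - 3.2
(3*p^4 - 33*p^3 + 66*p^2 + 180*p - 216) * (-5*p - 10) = -15*p^5 + 135*p^4 - 1560*p^2 - 720*p + 2160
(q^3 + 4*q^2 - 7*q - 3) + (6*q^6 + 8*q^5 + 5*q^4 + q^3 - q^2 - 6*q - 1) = 6*q^6 + 8*q^5 + 5*q^4 + 2*q^3 + 3*q^2 - 13*q - 4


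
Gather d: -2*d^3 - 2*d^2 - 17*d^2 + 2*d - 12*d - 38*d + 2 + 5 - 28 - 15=-2*d^3 - 19*d^2 - 48*d - 36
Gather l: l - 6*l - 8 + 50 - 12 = 30 - 5*l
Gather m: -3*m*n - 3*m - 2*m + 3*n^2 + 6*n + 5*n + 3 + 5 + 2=m*(-3*n - 5) + 3*n^2 + 11*n + 10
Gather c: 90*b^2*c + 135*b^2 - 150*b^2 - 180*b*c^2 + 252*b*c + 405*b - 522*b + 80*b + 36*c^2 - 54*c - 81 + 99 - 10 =-15*b^2 - 37*b + c^2*(36 - 180*b) + c*(90*b^2 + 252*b - 54) + 8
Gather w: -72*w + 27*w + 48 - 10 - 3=35 - 45*w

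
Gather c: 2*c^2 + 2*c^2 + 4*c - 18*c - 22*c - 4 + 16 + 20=4*c^2 - 36*c + 32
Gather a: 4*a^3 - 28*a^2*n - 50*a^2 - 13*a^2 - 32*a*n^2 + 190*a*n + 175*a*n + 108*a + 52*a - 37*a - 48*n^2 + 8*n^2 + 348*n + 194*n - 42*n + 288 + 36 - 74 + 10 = 4*a^3 + a^2*(-28*n - 63) + a*(-32*n^2 + 365*n + 123) - 40*n^2 + 500*n + 260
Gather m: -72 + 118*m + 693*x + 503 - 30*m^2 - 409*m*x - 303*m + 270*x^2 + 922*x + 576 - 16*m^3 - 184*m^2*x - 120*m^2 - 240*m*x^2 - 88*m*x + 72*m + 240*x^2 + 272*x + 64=-16*m^3 + m^2*(-184*x - 150) + m*(-240*x^2 - 497*x - 113) + 510*x^2 + 1887*x + 1071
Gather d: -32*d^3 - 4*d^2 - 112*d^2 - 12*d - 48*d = -32*d^3 - 116*d^2 - 60*d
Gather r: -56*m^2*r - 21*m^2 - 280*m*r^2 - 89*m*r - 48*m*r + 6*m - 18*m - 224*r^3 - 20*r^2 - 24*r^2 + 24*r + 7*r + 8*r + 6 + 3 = -21*m^2 - 12*m - 224*r^3 + r^2*(-280*m - 44) + r*(-56*m^2 - 137*m + 39) + 9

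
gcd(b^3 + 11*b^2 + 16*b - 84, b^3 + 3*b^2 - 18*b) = b + 6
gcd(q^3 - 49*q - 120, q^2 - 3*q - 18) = q + 3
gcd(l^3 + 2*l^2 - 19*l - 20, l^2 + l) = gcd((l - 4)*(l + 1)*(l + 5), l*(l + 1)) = l + 1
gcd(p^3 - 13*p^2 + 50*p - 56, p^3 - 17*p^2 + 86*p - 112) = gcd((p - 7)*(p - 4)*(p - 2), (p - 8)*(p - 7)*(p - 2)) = p^2 - 9*p + 14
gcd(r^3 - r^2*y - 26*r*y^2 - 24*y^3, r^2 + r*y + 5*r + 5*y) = r + y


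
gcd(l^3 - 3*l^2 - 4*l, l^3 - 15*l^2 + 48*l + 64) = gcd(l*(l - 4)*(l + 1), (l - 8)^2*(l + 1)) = l + 1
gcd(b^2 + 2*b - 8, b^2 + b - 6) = b - 2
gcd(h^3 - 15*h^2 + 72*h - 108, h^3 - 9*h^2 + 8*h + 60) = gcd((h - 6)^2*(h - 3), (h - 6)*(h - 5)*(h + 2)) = h - 6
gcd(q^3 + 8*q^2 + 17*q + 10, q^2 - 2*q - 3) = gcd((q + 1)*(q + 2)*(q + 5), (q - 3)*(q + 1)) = q + 1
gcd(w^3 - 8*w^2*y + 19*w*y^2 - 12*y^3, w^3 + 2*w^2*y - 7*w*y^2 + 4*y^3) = -w + y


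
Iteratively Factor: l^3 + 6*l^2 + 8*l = (l)*(l^2 + 6*l + 8) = l*(l + 2)*(l + 4)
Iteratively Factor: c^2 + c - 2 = (c - 1)*(c + 2)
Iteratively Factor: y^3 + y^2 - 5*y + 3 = (y + 3)*(y^2 - 2*y + 1) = (y - 1)*(y + 3)*(y - 1)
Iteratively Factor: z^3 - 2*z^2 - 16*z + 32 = (z - 2)*(z^2 - 16) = (z - 2)*(z + 4)*(z - 4)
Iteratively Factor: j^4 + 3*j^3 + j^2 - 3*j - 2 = (j + 2)*(j^3 + j^2 - j - 1) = (j + 1)*(j + 2)*(j^2 - 1) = (j + 1)^2*(j + 2)*(j - 1)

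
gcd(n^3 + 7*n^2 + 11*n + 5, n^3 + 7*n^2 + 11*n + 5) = n^3 + 7*n^2 + 11*n + 5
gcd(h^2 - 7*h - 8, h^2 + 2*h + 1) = h + 1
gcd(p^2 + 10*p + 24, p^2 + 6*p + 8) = p + 4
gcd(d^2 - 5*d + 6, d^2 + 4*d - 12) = d - 2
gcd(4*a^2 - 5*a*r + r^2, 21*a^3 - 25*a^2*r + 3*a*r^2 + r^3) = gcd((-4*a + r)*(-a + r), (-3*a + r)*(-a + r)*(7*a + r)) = -a + r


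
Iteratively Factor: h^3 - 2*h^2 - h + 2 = (h - 2)*(h^2 - 1) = (h - 2)*(h + 1)*(h - 1)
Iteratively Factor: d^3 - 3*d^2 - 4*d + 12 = (d - 3)*(d^2 - 4) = (d - 3)*(d + 2)*(d - 2)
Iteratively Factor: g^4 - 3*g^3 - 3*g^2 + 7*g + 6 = (g + 1)*(g^3 - 4*g^2 + g + 6) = (g + 1)^2*(g^2 - 5*g + 6) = (g - 2)*(g + 1)^2*(g - 3)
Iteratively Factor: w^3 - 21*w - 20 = (w - 5)*(w^2 + 5*w + 4) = (w - 5)*(w + 4)*(w + 1)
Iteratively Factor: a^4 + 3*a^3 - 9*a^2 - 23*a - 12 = (a + 1)*(a^3 + 2*a^2 - 11*a - 12) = (a + 1)*(a + 4)*(a^2 - 2*a - 3) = (a - 3)*(a + 1)*(a + 4)*(a + 1)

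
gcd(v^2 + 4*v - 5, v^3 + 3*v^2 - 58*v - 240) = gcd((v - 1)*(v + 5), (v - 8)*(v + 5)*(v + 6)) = v + 5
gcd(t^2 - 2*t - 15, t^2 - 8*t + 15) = t - 5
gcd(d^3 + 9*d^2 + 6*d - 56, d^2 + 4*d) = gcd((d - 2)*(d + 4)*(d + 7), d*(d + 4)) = d + 4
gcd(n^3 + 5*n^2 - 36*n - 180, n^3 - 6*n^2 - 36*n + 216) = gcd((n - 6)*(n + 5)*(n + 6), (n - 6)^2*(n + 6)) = n^2 - 36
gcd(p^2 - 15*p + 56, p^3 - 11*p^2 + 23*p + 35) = p - 7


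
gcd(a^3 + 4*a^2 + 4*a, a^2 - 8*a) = a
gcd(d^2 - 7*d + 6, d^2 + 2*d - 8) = 1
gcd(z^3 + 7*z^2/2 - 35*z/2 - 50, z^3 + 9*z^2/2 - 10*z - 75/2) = z^2 + 15*z/2 + 25/2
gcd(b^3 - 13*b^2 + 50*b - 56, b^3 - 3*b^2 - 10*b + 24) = b^2 - 6*b + 8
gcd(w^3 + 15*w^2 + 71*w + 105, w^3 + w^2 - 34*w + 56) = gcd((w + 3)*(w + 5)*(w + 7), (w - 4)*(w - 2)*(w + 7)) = w + 7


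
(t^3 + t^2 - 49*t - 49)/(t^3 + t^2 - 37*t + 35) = (t^2 - 6*t - 7)/(t^2 - 6*t + 5)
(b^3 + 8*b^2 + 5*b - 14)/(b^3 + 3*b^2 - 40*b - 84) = (b - 1)/(b - 6)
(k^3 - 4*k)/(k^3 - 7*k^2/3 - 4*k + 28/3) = 3*k/(3*k - 7)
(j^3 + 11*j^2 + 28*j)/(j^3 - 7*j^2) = (j^2 + 11*j + 28)/(j*(j - 7))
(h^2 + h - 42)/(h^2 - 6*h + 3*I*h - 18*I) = (h + 7)/(h + 3*I)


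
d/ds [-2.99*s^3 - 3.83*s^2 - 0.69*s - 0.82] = -8.97*s^2 - 7.66*s - 0.69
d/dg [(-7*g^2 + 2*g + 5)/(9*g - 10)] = (-63*g^2 + 140*g - 65)/(81*g^2 - 180*g + 100)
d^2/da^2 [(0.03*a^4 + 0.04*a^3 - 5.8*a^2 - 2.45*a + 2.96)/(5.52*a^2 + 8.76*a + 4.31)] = (1.828224*a^6 + 8.703936*a^5 + 18.095184*a^4 + 433.97376*a^3 + 1384.836804*a^2 + 1212.977256*a + 282.962368)/(168.196608*a^6 + 800.762112*a^5 + 1664.756928*a^4 + 1922.686848*a^3 + 1299.837384*a^2 + 488.179908*a + 80.062991)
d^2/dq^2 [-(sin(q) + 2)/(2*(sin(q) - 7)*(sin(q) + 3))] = (sin(q)^5 + 12*sin(q)^4 + 100*sin(q)^3 + 104*sin(q)^2 + 195*sin(q) + 20)/(2*(sin(q) - 7)^3*(sin(q) + 3)^3)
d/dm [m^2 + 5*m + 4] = 2*m + 5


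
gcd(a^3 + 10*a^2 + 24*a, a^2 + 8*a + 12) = a + 6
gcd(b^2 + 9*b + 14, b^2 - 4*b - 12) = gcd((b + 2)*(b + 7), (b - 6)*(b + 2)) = b + 2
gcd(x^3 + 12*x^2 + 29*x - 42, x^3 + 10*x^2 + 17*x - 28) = x^2 + 6*x - 7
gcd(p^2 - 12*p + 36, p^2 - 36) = p - 6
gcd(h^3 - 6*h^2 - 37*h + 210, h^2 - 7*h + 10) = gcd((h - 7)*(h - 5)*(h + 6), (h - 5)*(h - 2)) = h - 5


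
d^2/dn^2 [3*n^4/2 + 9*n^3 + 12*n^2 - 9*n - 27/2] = 18*n^2 + 54*n + 24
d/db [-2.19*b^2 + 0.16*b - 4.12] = 0.16 - 4.38*b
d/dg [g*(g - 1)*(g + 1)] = 3*g^2 - 1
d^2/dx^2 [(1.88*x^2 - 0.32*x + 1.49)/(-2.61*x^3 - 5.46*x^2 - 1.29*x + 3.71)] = (-25.613496*x^6 + 13.079232*x^5 - 56.4605640000001*x^4 - 551.185704*x^3 - 487.927134*x^2 - 110.642238*x - 114.013726)/(17.779581*x^9 + 111.582198*x^8 + 259.787655*x^7 + 197.252307*x^6 - 188.817561*x^5 - 379.492344*x^4 - 46.866492*x^3 + 206.934525*x^2 + 53.267067*x - 51.064811)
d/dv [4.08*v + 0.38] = 4.08000000000000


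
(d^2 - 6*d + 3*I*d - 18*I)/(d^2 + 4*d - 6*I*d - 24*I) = (d^2 + d*(-6 + 3*I) - 18*I)/(d^2 + d*(4 - 6*I) - 24*I)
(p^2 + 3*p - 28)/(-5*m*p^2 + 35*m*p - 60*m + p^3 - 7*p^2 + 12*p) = (p + 7)/(-5*m*p + 15*m + p^2 - 3*p)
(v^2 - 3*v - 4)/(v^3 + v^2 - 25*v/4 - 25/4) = 4*(v - 4)/(4*v^2 - 25)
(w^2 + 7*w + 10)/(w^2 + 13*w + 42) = (w^2 + 7*w + 10)/(w^2 + 13*w + 42)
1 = 1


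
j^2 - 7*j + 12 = (j - 4)*(j - 3)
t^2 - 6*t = t*(t - 6)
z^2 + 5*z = z*(z + 5)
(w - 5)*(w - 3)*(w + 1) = w^3 - 7*w^2 + 7*w + 15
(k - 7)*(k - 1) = k^2 - 8*k + 7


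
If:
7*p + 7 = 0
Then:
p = -1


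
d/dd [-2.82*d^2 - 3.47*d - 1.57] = -5.64*d - 3.47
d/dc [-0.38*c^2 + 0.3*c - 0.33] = 0.3 - 0.76*c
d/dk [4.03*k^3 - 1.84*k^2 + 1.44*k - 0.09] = 12.09*k^2 - 3.68*k + 1.44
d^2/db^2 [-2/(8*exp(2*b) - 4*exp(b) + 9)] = 8*(-8*(4*exp(b) - 1)^2*exp(b) + (8*exp(b) - 1)*(8*exp(2*b) - 4*exp(b) + 9))*exp(b)/(8*exp(2*b) - 4*exp(b) + 9)^3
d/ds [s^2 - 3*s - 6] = 2*s - 3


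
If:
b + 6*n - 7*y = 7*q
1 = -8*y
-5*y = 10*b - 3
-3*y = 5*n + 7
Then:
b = 29/80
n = -53/40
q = -537/560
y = -1/8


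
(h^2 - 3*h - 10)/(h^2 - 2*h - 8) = (h - 5)/(h - 4)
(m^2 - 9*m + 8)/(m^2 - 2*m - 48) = (m - 1)/(m + 6)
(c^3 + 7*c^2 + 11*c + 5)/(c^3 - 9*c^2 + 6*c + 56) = (c^3 + 7*c^2 + 11*c + 5)/(c^3 - 9*c^2 + 6*c + 56)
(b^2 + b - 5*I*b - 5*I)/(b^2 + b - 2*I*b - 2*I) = (b - 5*I)/(b - 2*I)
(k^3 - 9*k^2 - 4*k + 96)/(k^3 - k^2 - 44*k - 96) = (k - 4)/(k + 4)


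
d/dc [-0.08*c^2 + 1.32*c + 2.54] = 1.32 - 0.16*c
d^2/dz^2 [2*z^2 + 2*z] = 4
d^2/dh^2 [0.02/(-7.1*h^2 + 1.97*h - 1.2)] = (2.0164*h^2 - 0.55948*h - 0.02*(14.2*h - 1.97)*(28.4*h - 3.94) + 0.3408)/(7.1*h^2 - 1.97*h + 1.2)^3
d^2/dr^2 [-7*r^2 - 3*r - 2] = -14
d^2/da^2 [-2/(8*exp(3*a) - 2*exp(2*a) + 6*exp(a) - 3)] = 4*(-4*(12*exp(2*a) - 2*exp(a) + 3)^2*exp(a) + (36*exp(2*a) - 4*exp(a) + 3)*(8*exp(3*a) - 2*exp(2*a) + 6*exp(a) - 3))*exp(a)/(8*exp(3*a) - 2*exp(2*a) + 6*exp(a) - 3)^3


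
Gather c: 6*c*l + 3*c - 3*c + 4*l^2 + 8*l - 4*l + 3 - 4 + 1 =6*c*l + 4*l^2 + 4*l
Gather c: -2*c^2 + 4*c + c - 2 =-2*c^2 + 5*c - 2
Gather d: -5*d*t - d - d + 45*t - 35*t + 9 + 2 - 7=d*(-5*t - 2) + 10*t + 4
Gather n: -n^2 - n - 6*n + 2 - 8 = -n^2 - 7*n - 6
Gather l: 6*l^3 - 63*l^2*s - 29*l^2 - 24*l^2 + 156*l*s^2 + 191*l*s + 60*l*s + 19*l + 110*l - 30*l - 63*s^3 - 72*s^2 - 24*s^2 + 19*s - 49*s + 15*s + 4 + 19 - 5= 6*l^3 + l^2*(-63*s - 53) + l*(156*s^2 + 251*s + 99) - 63*s^3 - 96*s^2 - 15*s + 18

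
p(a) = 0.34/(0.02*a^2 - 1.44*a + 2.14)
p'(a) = 0.34*(1.44 - 0.04*a)/(0.02*a^2 - 1.44*a + 2.14)^2 = (0.4896 - 0.0136*a)/(0.02*a^2 - 1.44*a + 2.14)^2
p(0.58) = 0.26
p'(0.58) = 0.28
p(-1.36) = 0.08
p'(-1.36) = 0.03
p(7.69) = -0.04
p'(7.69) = 0.01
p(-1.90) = 0.07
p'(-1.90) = 0.02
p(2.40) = -0.28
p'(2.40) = 0.32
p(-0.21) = 0.14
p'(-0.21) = 0.08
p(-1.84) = 0.07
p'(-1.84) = 0.02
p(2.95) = -0.18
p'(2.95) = 0.12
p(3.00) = -0.17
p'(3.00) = 0.11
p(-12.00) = 0.02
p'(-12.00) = 0.00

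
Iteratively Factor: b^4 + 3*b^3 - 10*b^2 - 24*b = (b + 2)*(b^3 + b^2 - 12*b) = (b - 3)*(b + 2)*(b^2 + 4*b) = (b - 3)*(b + 2)*(b + 4)*(b)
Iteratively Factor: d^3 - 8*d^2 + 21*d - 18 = (d - 3)*(d^2 - 5*d + 6) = (d - 3)^2*(d - 2)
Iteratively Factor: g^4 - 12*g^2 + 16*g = (g - 2)*(g^3 + 2*g^2 - 8*g) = (g - 2)*(g + 4)*(g^2 - 2*g) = g*(g - 2)*(g + 4)*(g - 2)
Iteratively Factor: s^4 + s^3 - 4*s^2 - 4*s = (s + 2)*(s^3 - s^2 - 2*s) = s*(s + 2)*(s^2 - s - 2) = s*(s - 2)*(s + 2)*(s + 1)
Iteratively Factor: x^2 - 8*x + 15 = (x - 3)*(x - 5)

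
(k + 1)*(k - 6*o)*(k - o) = k^3 - 7*k^2*o + k^2 + 6*k*o^2 - 7*k*o + 6*o^2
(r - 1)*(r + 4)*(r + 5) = r^3 + 8*r^2 + 11*r - 20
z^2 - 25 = (z - 5)*(z + 5)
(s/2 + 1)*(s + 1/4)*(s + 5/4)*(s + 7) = s^4/2 + 21*s^3/4 + 445*s^2/32 + 381*s/32 + 35/16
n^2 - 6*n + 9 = (n - 3)^2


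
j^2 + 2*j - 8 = (j - 2)*(j + 4)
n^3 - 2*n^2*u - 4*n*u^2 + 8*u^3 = (n - 2*u)^2*(n + 2*u)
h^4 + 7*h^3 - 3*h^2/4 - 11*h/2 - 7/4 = (h - 1)*(h + 1/2)^2*(h + 7)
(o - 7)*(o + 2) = o^2 - 5*o - 14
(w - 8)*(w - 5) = w^2 - 13*w + 40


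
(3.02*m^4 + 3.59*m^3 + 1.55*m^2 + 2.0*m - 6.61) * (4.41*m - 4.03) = 13.3182*m^5 + 3.6613*m^4 - 7.6322*m^3 + 2.5735*m^2 - 37.2101*m + 26.6383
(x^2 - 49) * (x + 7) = x^3 + 7*x^2 - 49*x - 343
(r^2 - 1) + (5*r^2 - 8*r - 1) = 6*r^2 - 8*r - 2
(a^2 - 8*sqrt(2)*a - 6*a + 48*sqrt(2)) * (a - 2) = a^3 - 8*sqrt(2)*a^2 - 8*a^2 + 12*a + 64*sqrt(2)*a - 96*sqrt(2)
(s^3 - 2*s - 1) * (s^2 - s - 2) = s^5 - s^4 - 4*s^3 + s^2 + 5*s + 2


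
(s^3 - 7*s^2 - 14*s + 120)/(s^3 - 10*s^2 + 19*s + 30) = (s + 4)/(s + 1)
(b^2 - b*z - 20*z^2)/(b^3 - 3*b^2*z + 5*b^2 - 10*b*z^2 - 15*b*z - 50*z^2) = (b + 4*z)/(b^2 + 2*b*z + 5*b + 10*z)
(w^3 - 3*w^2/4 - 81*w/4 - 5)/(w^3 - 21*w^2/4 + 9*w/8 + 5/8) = 2*(w + 4)/(2*w - 1)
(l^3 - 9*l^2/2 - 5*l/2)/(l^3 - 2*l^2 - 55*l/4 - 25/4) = 2*l/(2*l + 5)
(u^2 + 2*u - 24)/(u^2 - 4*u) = (u + 6)/u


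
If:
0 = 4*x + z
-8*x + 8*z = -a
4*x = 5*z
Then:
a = 0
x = 0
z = 0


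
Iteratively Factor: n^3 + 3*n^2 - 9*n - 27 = (n - 3)*(n^2 + 6*n + 9) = (n - 3)*(n + 3)*(n + 3)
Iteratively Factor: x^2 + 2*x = (x + 2)*(x)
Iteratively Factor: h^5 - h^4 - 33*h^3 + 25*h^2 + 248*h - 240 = (h - 3)*(h^4 + 2*h^3 - 27*h^2 - 56*h + 80) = (h - 3)*(h + 4)*(h^3 - 2*h^2 - 19*h + 20) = (h - 3)*(h + 4)^2*(h^2 - 6*h + 5) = (h - 5)*(h - 3)*(h + 4)^2*(h - 1)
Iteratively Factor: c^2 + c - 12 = (c - 3)*(c + 4)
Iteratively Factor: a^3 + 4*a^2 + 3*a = (a + 1)*(a^2 + 3*a) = (a + 1)*(a + 3)*(a)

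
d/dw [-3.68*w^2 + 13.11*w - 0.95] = 13.11 - 7.36*w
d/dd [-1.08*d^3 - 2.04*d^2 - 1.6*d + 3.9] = -3.24*d^2 - 4.08*d - 1.6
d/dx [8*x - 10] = 8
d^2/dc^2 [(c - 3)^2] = 2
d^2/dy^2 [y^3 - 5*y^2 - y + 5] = 6*y - 10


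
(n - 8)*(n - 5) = n^2 - 13*n + 40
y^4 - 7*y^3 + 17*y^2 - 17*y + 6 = (y - 3)*(y - 2)*(y - 1)^2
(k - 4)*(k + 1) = k^2 - 3*k - 4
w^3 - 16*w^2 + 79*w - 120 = (w - 8)*(w - 5)*(w - 3)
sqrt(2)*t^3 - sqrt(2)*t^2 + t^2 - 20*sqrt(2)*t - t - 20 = (t - 5)*(t + 4)*(sqrt(2)*t + 1)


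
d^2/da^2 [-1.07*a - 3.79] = 0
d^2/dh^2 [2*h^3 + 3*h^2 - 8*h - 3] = 12*h + 6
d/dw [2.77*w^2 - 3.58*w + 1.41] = 5.54*w - 3.58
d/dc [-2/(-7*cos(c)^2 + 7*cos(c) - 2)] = 14*(2*cos(c) - 1)*sin(c)/(7*cos(c)^2 - 7*cos(c) + 2)^2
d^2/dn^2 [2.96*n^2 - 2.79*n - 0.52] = 5.92000000000000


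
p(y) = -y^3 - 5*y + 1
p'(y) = -3*y^2 - 5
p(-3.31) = 53.81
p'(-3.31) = -37.87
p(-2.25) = 23.64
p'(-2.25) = -20.19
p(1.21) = -6.82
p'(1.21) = -9.39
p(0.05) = 0.75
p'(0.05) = -5.01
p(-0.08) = 1.40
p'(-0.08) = -5.02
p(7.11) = -393.98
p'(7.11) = -156.66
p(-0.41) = 3.12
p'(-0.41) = -5.50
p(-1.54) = 12.35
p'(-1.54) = -12.11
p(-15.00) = 3451.00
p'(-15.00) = -680.00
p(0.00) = 1.00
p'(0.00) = -5.00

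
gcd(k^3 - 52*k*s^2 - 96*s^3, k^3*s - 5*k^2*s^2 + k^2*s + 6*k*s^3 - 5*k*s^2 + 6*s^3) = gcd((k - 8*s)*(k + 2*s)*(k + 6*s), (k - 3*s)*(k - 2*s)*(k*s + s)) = 1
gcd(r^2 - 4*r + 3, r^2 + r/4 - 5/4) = r - 1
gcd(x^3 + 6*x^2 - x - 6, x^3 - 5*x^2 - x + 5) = x^2 - 1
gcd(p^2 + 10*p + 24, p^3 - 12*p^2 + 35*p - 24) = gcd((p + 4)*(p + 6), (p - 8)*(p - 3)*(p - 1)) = 1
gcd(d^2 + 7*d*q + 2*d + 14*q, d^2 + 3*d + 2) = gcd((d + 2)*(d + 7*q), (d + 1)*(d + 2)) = d + 2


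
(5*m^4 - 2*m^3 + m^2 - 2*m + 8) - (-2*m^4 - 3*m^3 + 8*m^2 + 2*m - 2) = 7*m^4 + m^3 - 7*m^2 - 4*m + 10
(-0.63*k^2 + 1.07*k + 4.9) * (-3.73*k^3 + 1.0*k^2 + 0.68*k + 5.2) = 2.3499*k^5 - 4.6211*k^4 - 17.6354*k^3 + 2.3516*k^2 + 8.896*k + 25.48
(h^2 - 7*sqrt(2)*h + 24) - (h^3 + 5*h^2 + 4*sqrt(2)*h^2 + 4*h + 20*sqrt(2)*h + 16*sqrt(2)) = -h^3 - 4*sqrt(2)*h^2 - 4*h^2 - 27*sqrt(2)*h - 4*h - 16*sqrt(2) + 24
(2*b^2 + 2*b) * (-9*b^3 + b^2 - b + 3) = -18*b^5 - 16*b^4 + 4*b^2 + 6*b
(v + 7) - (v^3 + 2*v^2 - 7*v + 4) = -v^3 - 2*v^2 + 8*v + 3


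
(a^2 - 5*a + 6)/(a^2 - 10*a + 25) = (a^2 - 5*a + 6)/(a^2 - 10*a + 25)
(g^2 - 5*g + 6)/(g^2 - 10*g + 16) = (g - 3)/(g - 8)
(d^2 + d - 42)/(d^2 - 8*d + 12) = (d + 7)/(d - 2)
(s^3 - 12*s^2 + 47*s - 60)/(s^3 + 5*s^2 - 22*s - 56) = (s^2 - 8*s + 15)/(s^2 + 9*s + 14)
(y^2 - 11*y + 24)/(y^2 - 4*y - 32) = (y - 3)/(y + 4)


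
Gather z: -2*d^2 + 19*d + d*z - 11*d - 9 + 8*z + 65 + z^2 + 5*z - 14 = -2*d^2 + 8*d + z^2 + z*(d + 13) + 42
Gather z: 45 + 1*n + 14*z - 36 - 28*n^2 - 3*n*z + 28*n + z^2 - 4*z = -28*n^2 + 29*n + z^2 + z*(10 - 3*n) + 9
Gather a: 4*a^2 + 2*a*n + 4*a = 4*a^2 + a*(2*n + 4)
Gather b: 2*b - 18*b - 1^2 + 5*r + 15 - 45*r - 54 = -16*b - 40*r - 40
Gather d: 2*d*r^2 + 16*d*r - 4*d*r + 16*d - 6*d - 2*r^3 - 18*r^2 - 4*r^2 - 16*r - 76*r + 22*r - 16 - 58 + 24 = d*(2*r^2 + 12*r + 10) - 2*r^3 - 22*r^2 - 70*r - 50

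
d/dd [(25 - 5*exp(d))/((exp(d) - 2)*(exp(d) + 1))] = 5*(exp(2*d) - 10*exp(d) + 7)*exp(d)/(exp(4*d) - 2*exp(3*d) - 3*exp(2*d) + 4*exp(d) + 4)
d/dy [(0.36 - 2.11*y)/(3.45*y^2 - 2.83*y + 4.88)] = (7.2795*y^2 - 2.484*y - 9.278)/(11.9025*y^4 - 19.527*y^3 + 41.6809*y^2 - 27.6208*y + 23.8144)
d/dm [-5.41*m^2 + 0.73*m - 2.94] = 0.73 - 10.82*m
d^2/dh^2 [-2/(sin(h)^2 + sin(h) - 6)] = 2*(4*sin(h)^4 + 3*sin(h)^3 + 19*sin(h)^2 - 14)/(sin(h)^2 + sin(h) - 6)^3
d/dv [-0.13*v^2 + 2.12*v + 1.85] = 2.12 - 0.26*v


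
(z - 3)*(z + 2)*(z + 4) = z^3 + 3*z^2 - 10*z - 24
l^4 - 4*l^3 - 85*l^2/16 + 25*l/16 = l*(l - 5)*(l - 1/4)*(l + 5/4)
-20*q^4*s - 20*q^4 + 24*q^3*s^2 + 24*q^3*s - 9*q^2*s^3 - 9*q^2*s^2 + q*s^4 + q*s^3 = (-5*q + s)*(-2*q + s)^2*(q*s + q)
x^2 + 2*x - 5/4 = (x - 1/2)*(x + 5/2)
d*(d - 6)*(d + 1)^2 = d^4 - 4*d^3 - 11*d^2 - 6*d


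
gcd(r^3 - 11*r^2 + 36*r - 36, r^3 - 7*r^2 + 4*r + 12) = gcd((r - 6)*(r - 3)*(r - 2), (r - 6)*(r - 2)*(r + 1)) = r^2 - 8*r + 12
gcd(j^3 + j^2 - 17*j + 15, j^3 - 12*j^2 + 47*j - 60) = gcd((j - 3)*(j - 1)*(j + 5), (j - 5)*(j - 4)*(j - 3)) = j - 3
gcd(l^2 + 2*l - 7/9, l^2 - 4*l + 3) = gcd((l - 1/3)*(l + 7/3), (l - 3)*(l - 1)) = 1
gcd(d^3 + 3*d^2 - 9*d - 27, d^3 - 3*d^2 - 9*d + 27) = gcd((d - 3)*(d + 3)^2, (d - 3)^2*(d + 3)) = d^2 - 9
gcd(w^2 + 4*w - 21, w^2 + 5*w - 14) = w + 7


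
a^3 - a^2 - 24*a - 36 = (a - 6)*(a + 2)*(a + 3)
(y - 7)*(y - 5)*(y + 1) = y^3 - 11*y^2 + 23*y + 35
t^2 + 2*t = t*(t + 2)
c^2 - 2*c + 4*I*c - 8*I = (c - 2)*(c + 4*I)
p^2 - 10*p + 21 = (p - 7)*(p - 3)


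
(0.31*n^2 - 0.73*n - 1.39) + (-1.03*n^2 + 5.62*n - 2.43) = -0.72*n^2 + 4.89*n - 3.82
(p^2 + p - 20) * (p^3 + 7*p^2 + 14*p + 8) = p^5 + 8*p^4 + p^3 - 118*p^2 - 272*p - 160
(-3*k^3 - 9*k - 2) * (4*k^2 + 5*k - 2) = -12*k^5 - 15*k^4 - 30*k^3 - 53*k^2 + 8*k + 4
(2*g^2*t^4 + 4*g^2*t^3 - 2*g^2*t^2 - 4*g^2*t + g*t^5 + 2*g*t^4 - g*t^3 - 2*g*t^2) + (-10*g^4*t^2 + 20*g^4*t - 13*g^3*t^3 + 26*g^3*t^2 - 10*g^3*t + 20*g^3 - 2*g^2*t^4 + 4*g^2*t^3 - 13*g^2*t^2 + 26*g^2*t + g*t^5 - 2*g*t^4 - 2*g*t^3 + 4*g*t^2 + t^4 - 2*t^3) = -10*g^4*t^2 + 20*g^4*t - 13*g^3*t^3 + 26*g^3*t^2 - 10*g^3*t + 20*g^3 + 8*g^2*t^3 - 15*g^2*t^2 + 22*g^2*t + 2*g*t^5 - 3*g*t^3 + 2*g*t^2 + t^4 - 2*t^3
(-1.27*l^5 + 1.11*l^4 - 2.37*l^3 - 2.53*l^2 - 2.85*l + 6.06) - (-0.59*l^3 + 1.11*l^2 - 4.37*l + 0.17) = -1.27*l^5 + 1.11*l^4 - 1.78*l^3 - 3.64*l^2 + 1.52*l + 5.89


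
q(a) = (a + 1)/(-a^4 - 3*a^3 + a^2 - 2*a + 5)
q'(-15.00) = 0.00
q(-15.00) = 0.00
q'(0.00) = 0.28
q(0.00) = 0.20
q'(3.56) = 0.01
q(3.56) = -0.02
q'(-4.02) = 0.20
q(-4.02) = 0.08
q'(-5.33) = 0.01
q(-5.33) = 0.01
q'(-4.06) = 0.17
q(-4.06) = 0.07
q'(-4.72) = 0.03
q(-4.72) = 0.03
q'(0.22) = 0.34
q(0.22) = 0.27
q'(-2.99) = 0.14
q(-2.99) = -0.10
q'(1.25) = 2.44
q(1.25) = -0.53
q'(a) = (a + 1)*(4*a^3 + 9*a^2 - 2*a + 2)/(-a^4 - 3*a^3 + a^2 - 2*a + 5)^2 + 1/(-a^4 - 3*a^3 + a^2 - 2*a + 5)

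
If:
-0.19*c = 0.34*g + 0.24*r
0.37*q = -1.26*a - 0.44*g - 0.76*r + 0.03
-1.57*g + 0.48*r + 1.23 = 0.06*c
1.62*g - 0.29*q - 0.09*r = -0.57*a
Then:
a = -0.804016602294158*r - 1.0457585231993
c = -1.94314501619288*r - 1.50485786254048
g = 0.379992803166607*r + 0.840949982007916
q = 0.232065095938734*r + 2.64226418148009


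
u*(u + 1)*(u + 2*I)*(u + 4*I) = u^4 + u^3 + 6*I*u^3 - 8*u^2 + 6*I*u^2 - 8*u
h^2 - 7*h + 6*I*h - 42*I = (h - 7)*(h + 6*I)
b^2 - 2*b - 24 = (b - 6)*(b + 4)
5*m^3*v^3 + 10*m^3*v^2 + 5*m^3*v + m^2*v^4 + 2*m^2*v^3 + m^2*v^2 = v*(5*m + v)*(m*v + m)^2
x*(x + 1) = x^2 + x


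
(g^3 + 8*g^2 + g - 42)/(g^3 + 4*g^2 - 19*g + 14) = (g + 3)/(g - 1)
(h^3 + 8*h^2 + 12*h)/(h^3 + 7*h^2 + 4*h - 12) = h/(h - 1)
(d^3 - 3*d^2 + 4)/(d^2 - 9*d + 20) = (d^3 - 3*d^2 + 4)/(d^2 - 9*d + 20)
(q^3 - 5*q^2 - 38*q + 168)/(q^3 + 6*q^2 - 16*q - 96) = (q - 7)/(q + 4)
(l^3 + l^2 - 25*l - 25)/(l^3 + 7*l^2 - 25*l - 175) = (l + 1)/(l + 7)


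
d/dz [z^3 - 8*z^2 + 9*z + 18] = 3*z^2 - 16*z + 9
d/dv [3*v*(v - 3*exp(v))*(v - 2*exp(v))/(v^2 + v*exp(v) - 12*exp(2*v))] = 3*(-6*v^2*exp(v) + v^2 + 8*v*exp(v) - 8*exp(2*v))/(v^2 + 8*v*exp(v) + 16*exp(2*v))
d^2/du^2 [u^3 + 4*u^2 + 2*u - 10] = 6*u + 8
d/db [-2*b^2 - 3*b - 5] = -4*b - 3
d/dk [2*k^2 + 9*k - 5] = 4*k + 9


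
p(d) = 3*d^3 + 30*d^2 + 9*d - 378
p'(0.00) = 9.00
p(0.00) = -378.00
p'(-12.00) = 585.00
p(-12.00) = -1350.00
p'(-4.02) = -86.76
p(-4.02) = -124.26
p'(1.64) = 131.61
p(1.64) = -269.32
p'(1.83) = 148.94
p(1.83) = -242.68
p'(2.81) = 248.66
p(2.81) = -49.26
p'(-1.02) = -42.84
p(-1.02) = -359.15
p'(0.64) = 51.09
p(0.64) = -359.17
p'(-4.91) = -68.63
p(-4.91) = -54.06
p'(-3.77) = -89.28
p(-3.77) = -146.29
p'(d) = 9*d^2 + 60*d + 9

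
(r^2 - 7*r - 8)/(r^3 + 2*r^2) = (r^2 - 7*r - 8)/(r^2*(r + 2))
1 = 1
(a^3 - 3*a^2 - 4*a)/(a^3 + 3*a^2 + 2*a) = (a - 4)/(a + 2)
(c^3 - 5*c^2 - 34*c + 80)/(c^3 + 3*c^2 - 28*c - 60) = (c^3 - 5*c^2 - 34*c + 80)/(c^3 + 3*c^2 - 28*c - 60)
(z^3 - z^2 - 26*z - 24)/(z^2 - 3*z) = (z^3 - z^2 - 26*z - 24)/(z*(z - 3))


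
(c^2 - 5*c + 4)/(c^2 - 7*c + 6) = (c - 4)/(c - 6)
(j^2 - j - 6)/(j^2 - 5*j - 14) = (j - 3)/(j - 7)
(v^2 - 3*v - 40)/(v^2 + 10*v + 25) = (v - 8)/(v + 5)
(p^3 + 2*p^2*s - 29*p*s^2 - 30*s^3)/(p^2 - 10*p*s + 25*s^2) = (p^2 + 7*p*s + 6*s^2)/(p - 5*s)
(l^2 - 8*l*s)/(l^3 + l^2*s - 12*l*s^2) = (l - 8*s)/(l^2 + l*s - 12*s^2)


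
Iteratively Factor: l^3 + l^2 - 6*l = (l)*(l^2 + l - 6) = l*(l + 3)*(l - 2)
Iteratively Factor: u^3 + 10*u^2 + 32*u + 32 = (u + 4)*(u^2 + 6*u + 8) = (u + 4)^2*(u + 2)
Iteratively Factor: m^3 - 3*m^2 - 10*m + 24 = (m - 4)*(m^2 + m - 6) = (m - 4)*(m - 2)*(m + 3)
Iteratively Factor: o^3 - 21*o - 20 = (o + 1)*(o^2 - o - 20) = (o - 5)*(o + 1)*(o + 4)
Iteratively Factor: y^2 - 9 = (y - 3)*(y + 3)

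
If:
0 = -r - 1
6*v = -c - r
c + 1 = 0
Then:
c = -1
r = -1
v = 1/3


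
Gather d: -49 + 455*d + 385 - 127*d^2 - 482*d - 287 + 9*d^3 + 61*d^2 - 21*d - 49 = 9*d^3 - 66*d^2 - 48*d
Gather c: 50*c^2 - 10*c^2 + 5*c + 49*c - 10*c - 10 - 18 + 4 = 40*c^2 + 44*c - 24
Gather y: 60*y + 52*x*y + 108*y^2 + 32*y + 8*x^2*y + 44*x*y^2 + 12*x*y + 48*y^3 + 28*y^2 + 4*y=48*y^3 + y^2*(44*x + 136) + y*(8*x^2 + 64*x + 96)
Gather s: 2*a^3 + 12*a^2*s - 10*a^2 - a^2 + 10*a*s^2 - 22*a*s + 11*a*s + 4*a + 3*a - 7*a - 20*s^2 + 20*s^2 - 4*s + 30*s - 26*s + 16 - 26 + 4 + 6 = 2*a^3 - 11*a^2 + 10*a*s^2 + s*(12*a^2 - 11*a)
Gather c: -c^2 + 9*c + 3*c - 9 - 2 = -c^2 + 12*c - 11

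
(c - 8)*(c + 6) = c^2 - 2*c - 48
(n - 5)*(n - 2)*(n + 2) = n^3 - 5*n^2 - 4*n + 20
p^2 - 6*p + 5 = (p - 5)*(p - 1)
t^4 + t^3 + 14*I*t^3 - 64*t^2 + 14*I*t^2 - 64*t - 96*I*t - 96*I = (t + 1)*(t + 4*I)^2*(t + 6*I)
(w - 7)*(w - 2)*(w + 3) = w^3 - 6*w^2 - 13*w + 42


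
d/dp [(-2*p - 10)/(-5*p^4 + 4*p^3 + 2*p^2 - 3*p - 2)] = 2*(-15*p^4 - 92*p^3 + 62*p^2 + 20*p - 13)/(25*p^8 - 40*p^7 - 4*p^6 + 46*p^5 - 28*p^3 + p^2 + 12*p + 4)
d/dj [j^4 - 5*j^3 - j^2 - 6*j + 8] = 4*j^3 - 15*j^2 - 2*j - 6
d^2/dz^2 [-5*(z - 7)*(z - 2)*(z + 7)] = 20 - 30*z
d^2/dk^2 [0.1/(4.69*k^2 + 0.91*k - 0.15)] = (-4.39922*k^2 - 0.85358*k + 0.1*(9.38*k + 0.91)*(18.76*k + 1.82) + 0.1407)/(4.69*k^2 + 0.91*k - 0.15)^3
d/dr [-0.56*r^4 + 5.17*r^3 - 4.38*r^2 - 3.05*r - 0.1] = -2.24*r^3 + 15.51*r^2 - 8.76*r - 3.05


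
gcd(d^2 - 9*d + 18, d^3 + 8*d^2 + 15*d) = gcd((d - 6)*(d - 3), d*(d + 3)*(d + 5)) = 1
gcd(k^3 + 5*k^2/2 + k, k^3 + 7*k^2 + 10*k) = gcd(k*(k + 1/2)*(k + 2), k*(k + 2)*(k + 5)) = k^2 + 2*k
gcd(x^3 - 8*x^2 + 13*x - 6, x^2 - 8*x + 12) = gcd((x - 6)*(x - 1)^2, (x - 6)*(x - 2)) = x - 6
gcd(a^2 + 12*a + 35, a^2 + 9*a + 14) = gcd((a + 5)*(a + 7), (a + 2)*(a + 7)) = a + 7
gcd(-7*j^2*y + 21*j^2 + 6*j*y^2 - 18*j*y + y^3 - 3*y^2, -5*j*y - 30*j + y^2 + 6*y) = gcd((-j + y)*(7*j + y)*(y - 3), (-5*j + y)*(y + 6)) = 1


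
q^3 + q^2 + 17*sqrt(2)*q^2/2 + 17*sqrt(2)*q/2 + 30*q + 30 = (q + 1)*(q + 5*sqrt(2)/2)*(q + 6*sqrt(2))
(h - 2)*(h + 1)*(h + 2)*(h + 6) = h^4 + 7*h^3 + 2*h^2 - 28*h - 24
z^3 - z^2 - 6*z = z*(z - 3)*(z + 2)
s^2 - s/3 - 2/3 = (s - 1)*(s + 2/3)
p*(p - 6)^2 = p^3 - 12*p^2 + 36*p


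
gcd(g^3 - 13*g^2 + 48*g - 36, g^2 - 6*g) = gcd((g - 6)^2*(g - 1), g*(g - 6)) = g - 6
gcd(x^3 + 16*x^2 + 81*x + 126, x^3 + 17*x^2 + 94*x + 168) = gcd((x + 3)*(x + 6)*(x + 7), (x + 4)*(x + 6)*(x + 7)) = x^2 + 13*x + 42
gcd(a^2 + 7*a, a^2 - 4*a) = a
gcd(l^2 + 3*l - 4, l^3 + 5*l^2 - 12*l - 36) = 1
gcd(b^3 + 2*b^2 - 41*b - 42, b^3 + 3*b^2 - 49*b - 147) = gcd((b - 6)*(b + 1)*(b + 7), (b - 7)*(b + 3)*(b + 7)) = b + 7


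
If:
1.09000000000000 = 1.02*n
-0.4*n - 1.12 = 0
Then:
No Solution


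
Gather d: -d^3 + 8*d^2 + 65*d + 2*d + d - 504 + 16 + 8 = -d^3 + 8*d^2 + 68*d - 480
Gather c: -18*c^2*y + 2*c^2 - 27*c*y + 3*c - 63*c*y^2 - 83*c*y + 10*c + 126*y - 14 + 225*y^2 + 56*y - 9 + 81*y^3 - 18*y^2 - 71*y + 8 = c^2*(2 - 18*y) + c*(-63*y^2 - 110*y + 13) + 81*y^3 + 207*y^2 + 111*y - 15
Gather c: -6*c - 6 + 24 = 18 - 6*c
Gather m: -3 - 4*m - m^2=-m^2 - 4*m - 3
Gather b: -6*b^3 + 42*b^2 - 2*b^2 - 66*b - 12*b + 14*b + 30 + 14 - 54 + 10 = -6*b^3 + 40*b^2 - 64*b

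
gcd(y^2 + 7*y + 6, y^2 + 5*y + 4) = y + 1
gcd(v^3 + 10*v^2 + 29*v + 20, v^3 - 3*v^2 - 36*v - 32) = v^2 + 5*v + 4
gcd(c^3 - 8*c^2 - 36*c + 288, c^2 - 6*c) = c - 6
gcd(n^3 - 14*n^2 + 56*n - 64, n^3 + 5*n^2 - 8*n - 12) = n - 2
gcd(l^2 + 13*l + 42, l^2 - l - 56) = l + 7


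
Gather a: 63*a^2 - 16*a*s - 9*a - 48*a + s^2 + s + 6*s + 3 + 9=63*a^2 + a*(-16*s - 57) + s^2 + 7*s + 12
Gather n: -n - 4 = -n - 4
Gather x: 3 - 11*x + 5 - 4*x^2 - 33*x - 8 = -4*x^2 - 44*x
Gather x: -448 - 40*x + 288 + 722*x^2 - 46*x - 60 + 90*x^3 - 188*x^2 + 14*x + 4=90*x^3 + 534*x^2 - 72*x - 216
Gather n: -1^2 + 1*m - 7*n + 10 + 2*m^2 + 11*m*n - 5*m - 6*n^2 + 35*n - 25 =2*m^2 - 4*m - 6*n^2 + n*(11*m + 28) - 16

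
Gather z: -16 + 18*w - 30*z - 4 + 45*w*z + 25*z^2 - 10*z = 18*w + 25*z^2 + z*(45*w - 40) - 20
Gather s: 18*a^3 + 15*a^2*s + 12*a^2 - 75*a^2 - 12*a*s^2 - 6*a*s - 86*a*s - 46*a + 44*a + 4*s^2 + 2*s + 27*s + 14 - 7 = 18*a^3 - 63*a^2 - 2*a + s^2*(4 - 12*a) + s*(15*a^2 - 92*a + 29) + 7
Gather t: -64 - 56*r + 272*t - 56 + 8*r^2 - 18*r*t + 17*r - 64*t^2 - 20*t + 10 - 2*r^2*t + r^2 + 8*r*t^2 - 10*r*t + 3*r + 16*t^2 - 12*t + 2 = 9*r^2 - 36*r + t^2*(8*r - 48) + t*(-2*r^2 - 28*r + 240) - 108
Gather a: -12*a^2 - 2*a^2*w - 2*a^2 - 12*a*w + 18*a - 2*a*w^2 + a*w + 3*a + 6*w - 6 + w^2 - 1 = a^2*(-2*w - 14) + a*(-2*w^2 - 11*w + 21) + w^2 + 6*w - 7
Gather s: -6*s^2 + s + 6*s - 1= -6*s^2 + 7*s - 1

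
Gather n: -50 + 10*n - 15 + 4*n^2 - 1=4*n^2 + 10*n - 66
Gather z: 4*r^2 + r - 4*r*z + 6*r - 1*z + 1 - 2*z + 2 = 4*r^2 + 7*r + z*(-4*r - 3) + 3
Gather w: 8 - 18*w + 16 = 24 - 18*w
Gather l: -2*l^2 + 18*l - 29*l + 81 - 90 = -2*l^2 - 11*l - 9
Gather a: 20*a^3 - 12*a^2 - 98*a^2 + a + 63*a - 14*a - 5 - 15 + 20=20*a^3 - 110*a^2 + 50*a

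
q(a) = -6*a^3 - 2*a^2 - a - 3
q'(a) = -18*a^2 - 4*a - 1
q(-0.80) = -0.41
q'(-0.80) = -9.32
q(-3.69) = 274.92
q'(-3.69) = -231.33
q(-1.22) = 6.14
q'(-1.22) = -22.91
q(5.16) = -885.74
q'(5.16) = -500.90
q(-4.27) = 431.93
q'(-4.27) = -312.11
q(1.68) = -38.77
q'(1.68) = -58.52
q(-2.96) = 138.04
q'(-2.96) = -146.87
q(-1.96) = 36.45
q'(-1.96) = -62.31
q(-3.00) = 144.00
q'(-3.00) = -151.00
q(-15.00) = 19812.00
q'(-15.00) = -3991.00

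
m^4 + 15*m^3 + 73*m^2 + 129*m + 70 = (m + 1)*(m + 2)*(m + 5)*(m + 7)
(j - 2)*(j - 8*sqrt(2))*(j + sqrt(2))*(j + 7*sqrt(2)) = j^4 - 2*j^3 - 114*j^2 - 112*sqrt(2)*j + 228*j + 224*sqrt(2)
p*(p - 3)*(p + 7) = p^3 + 4*p^2 - 21*p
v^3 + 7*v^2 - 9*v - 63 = (v - 3)*(v + 3)*(v + 7)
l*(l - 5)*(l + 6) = l^3 + l^2 - 30*l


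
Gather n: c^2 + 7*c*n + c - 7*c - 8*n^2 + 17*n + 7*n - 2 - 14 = c^2 - 6*c - 8*n^2 + n*(7*c + 24) - 16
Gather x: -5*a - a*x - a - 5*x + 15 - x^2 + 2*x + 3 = -6*a - x^2 + x*(-a - 3) + 18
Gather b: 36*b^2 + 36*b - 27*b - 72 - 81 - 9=36*b^2 + 9*b - 162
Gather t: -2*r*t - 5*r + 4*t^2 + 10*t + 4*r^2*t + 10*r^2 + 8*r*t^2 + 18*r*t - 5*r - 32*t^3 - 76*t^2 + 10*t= 10*r^2 - 10*r - 32*t^3 + t^2*(8*r - 72) + t*(4*r^2 + 16*r + 20)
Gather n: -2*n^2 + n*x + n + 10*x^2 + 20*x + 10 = -2*n^2 + n*(x + 1) + 10*x^2 + 20*x + 10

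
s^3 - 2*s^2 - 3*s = s*(s - 3)*(s + 1)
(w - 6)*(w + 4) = w^2 - 2*w - 24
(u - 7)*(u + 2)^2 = u^3 - 3*u^2 - 24*u - 28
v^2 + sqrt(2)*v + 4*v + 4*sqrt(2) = (v + 4)*(v + sqrt(2))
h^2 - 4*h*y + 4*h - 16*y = (h + 4)*(h - 4*y)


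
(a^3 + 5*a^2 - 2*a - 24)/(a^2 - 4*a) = (a^3 + 5*a^2 - 2*a - 24)/(a*(a - 4))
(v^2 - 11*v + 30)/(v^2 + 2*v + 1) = (v^2 - 11*v + 30)/(v^2 + 2*v + 1)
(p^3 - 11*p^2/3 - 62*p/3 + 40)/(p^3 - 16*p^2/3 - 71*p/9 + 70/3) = 3*(p + 4)/(3*p + 7)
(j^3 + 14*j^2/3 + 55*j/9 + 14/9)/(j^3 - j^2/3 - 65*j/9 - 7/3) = (j + 2)/(j - 3)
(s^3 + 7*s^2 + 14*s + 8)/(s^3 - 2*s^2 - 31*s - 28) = (s + 2)/(s - 7)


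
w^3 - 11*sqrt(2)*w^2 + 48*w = w*(w - 8*sqrt(2))*(w - 3*sqrt(2))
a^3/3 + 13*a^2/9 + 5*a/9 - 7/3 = (a/3 + 1)*(a - 1)*(a + 7/3)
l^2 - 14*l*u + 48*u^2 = (l - 8*u)*(l - 6*u)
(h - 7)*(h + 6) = h^2 - h - 42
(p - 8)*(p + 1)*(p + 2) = p^3 - 5*p^2 - 22*p - 16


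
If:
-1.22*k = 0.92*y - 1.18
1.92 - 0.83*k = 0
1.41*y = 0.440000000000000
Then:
No Solution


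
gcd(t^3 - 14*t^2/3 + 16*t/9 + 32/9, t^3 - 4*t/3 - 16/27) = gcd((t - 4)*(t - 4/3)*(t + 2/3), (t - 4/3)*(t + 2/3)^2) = t^2 - 2*t/3 - 8/9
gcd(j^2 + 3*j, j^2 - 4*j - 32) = 1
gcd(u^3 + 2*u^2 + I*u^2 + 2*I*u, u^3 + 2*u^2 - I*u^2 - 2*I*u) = u^2 + 2*u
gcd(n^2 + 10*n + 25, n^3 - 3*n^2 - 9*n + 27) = 1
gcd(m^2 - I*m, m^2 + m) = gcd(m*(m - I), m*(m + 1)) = m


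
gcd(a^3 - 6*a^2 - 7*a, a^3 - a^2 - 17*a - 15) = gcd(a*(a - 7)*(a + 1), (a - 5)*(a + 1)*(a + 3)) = a + 1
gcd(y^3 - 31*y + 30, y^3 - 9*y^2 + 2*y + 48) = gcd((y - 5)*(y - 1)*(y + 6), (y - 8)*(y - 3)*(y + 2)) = 1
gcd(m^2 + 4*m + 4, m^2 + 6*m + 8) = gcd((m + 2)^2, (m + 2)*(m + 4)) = m + 2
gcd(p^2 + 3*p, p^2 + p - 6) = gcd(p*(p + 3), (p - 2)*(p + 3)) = p + 3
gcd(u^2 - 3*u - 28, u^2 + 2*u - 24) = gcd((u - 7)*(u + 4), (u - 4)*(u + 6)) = 1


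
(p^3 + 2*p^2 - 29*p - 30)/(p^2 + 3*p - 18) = (p^2 - 4*p - 5)/(p - 3)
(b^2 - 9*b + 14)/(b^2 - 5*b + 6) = (b - 7)/(b - 3)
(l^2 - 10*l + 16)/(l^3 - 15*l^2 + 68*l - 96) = (l - 2)/(l^2 - 7*l + 12)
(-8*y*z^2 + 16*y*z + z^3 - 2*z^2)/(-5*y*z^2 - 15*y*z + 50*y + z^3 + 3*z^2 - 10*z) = z*(8*y - z)/(5*y*z + 25*y - z^2 - 5*z)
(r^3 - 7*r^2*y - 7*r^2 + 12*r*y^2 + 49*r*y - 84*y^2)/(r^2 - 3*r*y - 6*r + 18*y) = (r^2 - 4*r*y - 7*r + 28*y)/(r - 6)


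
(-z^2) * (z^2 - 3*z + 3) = -z^4 + 3*z^3 - 3*z^2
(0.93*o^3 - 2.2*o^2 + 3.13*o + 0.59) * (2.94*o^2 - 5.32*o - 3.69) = 2.7342*o^5 - 11.4156*o^4 + 17.4745*o^3 - 6.799*o^2 - 14.6885*o - 2.1771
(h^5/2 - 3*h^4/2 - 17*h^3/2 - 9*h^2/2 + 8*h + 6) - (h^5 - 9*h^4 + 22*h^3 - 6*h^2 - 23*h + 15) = -h^5/2 + 15*h^4/2 - 61*h^3/2 + 3*h^2/2 + 31*h - 9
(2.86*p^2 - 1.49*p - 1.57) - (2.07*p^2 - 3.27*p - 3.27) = 0.79*p^2 + 1.78*p + 1.7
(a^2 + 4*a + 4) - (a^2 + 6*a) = 4 - 2*a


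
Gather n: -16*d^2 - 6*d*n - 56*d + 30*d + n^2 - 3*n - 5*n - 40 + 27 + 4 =-16*d^2 - 26*d + n^2 + n*(-6*d - 8) - 9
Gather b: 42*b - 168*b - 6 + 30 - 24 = -126*b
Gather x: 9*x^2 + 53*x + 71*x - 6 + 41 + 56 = 9*x^2 + 124*x + 91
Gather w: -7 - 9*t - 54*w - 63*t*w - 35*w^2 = -9*t - 35*w^2 + w*(-63*t - 54) - 7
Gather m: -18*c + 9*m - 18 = -18*c + 9*m - 18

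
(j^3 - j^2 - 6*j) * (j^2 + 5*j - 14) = j^5 + 4*j^4 - 25*j^3 - 16*j^2 + 84*j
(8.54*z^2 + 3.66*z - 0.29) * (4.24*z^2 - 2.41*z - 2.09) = 36.2096*z^4 - 5.063*z^3 - 27.8988*z^2 - 6.9505*z + 0.6061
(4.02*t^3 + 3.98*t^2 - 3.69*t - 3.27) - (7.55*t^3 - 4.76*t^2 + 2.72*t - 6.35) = -3.53*t^3 + 8.74*t^2 - 6.41*t + 3.08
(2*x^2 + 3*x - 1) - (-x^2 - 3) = 3*x^2 + 3*x + 2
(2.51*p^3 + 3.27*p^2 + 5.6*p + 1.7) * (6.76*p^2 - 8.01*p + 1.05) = 16.9676*p^5 + 2.0001*p^4 + 14.2988*p^3 - 29.9305*p^2 - 7.737*p + 1.785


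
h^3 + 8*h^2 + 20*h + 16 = (h + 2)^2*(h + 4)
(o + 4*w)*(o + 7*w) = o^2 + 11*o*w + 28*w^2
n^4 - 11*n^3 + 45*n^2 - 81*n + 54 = (n - 3)^3*(n - 2)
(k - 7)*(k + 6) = k^2 - k - 42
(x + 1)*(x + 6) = x^2 + 7*x + 6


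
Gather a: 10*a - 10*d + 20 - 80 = 10*a - 10*d - 60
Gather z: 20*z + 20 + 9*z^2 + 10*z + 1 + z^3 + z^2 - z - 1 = z^3 + 10*z^2 + 29*z + 20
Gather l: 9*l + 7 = 9*l + 7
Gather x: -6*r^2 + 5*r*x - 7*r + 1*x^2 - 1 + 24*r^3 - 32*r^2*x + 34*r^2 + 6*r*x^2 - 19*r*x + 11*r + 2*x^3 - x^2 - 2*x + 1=24*r^3 + 28*r^2 + 6*r*x^2 + 4*r + 2*x^3 + x*(-32*r^2 - 14*r - 2)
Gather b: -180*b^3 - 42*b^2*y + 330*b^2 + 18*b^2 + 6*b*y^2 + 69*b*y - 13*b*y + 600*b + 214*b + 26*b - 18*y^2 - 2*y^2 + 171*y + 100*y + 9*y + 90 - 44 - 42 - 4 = -180*b^3 + b^2*(348 - 42*y) + b*(6*y^2 + 56*y + 840) - 20*y^2 + 280*y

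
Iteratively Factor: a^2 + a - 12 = (a + 4)*(a - 3)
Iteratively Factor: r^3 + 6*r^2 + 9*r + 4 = (r + 1)*(r^2 + 5*r + 4) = (r + 1)^2*(r + 4)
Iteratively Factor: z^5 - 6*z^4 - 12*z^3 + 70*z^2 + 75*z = (z + 1)*(z^4 - 7*z^3 - 5*z^2 + 75*z) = z*(z + 1)*(z^3 - 7*z^2 - 5*z + 75) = z*(z + 1)*(z + 3)*(z^2 - 10*z + 25) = z*(z - 5)*(z + 1)*(z + 3)*(z - 5)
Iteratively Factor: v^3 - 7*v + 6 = (v + 3)*(v^2 - 3*v + 2) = (v - 2)*(v + 3)*(v - 1)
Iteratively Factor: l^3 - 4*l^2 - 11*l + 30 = (l - 2)*(l^2 - 2*l - 15) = (l - 5)*(l - 2)*(l + 3)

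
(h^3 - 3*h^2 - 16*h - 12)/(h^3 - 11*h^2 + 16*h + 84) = (h + 1)/(h - 7)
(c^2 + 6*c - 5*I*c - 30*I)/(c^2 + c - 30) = (c - 5*I)/(c - 5)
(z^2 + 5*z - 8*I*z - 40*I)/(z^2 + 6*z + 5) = (z - 8*I)/(z + 1)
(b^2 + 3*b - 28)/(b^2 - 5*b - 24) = (-b^2 - 3*b + 28)/(-b^2 + 5*b + 24)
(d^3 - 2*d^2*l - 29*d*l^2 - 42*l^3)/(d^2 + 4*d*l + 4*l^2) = (d^2 - 4*d*l - 21*l^2)/(d + 2*l)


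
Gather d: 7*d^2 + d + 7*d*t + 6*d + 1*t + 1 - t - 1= 7*d^2 + d*(7*t + 7)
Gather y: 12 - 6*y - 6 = 6 - 6*y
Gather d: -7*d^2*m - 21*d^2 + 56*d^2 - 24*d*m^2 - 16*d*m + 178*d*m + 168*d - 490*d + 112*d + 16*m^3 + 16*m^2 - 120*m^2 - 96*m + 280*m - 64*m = d^2*(35 - 7*m) + d*(-24*m^2 + 162*m - 210) + 16*m^3 - 104*m^2 + 120*m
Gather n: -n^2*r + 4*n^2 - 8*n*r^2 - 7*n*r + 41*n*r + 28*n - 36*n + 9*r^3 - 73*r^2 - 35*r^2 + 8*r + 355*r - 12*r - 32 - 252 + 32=n^2*(4 - r) + n*(-8*r^2 + 34*r - 8) + 9*r^3 - 108*r^2 + 351*r - 252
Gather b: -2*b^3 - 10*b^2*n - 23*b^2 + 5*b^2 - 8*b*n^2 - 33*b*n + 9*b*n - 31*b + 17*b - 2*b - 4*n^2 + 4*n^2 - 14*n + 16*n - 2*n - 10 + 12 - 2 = -2*b^3 + b^2*(-10*n - 18) + b*(-8*n^2 - 24*n - 16)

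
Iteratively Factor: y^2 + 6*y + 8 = (y + 2)*(y + 4)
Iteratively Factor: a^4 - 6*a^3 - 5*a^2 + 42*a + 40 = (a - 4)*(a^3 - 2*a^2 - 13*a - 10) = (a - 5)*(a - 4)*(a^2 + 3*a + 2) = (a - 5)*(a - 4)*(a + 2)*(a + 1)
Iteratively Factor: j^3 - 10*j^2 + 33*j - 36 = (j - 4)*(j^2 - 6*j + 9) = (j - 4)*(j - 3)*(j - 3)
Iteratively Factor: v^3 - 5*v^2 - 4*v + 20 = (v - 5)*(v^2 - 4) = (v - 5)*(v + 2)*(v - 2)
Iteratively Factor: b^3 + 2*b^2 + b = (b + 1)*(b^2 + b) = (b + 1)^2*(b)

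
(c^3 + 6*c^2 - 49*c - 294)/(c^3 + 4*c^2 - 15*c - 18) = (c^2 - 49)/(c^2 - 2*c - 3)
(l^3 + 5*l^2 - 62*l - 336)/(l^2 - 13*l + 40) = (l^2 + 13*l + 42)/(l - 5)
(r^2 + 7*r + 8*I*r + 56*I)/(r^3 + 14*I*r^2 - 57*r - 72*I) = (r + 7)/(r^2 + 6*I*r - 9)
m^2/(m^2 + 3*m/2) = 2*m/(2*m + 3)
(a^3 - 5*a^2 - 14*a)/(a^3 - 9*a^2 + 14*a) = (a + 2)/(a - 2)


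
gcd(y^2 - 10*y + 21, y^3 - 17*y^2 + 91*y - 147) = y^2 - 10*y + 21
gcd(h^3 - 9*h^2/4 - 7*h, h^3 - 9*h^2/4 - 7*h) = h^3 - 9*h^2/4 - 7*h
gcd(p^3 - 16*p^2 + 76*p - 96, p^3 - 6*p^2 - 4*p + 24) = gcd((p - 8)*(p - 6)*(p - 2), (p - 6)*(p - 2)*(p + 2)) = p^2 - 8*p + 12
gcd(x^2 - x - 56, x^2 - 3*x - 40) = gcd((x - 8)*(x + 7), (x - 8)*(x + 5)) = x - 8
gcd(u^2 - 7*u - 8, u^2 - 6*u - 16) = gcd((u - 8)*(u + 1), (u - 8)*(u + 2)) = u - 8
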